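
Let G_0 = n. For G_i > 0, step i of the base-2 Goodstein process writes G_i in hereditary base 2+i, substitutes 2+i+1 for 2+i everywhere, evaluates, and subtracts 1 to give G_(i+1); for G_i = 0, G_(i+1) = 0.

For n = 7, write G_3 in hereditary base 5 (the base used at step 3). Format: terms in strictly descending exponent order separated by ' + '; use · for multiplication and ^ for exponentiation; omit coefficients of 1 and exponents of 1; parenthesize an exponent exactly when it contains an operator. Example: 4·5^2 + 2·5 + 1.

5^5 + 2

(0) 7|_2 = 2^2 + 2 + 1 ↦ 3^3 + 3 + 1|_3 = 31 ⇒ 30
(1) 30|_3 = 3^3 + 3 ↦ 4^4 + 4|_4 = 260 ⇒ 259
(2) 259|_4 = 4^4 + 3 ↦ 5^5 + 3|_5 = 3128 ⇒ 3127
(3) 3127|_5 = 5^5 + 2 ↦ 6^6 + 2|_6 = 46658 ⇒ 46657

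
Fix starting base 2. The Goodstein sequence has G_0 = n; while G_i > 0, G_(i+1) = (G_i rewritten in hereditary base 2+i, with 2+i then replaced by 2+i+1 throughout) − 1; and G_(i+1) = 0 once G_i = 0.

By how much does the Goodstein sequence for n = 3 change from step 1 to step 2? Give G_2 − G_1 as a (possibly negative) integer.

step 0: 3 = 2 + 1; sub 3 for 2: 3 + 1; = 4; G_1 = 4−1 = 3
step 1: 3 = 3; sub 4 for 3: 4; = 4; G_2 = 4−1 = 3

0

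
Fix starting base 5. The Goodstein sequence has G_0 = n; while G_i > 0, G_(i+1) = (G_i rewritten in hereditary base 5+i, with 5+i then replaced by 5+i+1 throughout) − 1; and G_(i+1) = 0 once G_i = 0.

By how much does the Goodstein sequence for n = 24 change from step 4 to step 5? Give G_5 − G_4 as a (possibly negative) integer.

3

i=0: 24 = 4·5 + 4 (b=5); 5→6: 4·6 + 4 = 28; 28−1 = 27
i=1: 27 = 4·6 + 3 (b=6); 6→7: 4·7 + 3 = 31; 31−1 = 30
i=2: 30 = 4·7 + 2 (b=7); 7→8: 4·8 + 2 = 34; 34−1 = 33
i=3: 33 = 4·8 + 1 (b=8); 8→9: 4·9 + 1 = 37; 37−1 = 36
i=4: 36 = 4·9 (b=9); 9→10: 4·10 = 40; 40−1 = 39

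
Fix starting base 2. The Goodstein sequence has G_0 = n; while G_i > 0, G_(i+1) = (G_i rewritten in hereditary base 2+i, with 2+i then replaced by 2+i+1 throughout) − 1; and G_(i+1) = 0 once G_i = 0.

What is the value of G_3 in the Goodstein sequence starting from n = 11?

11 —HB2→ 2^(2 + 1) + 2 + 1 —bump→ 3^(3 + 1) + 3 + 1 = 85 —(−1)→ 84
84 —HB3→ 3^(3 + 1) + 3 —bump→ 4^(4 + 1) + 4 = 1028 —(−1)→ 1027
1027 —HB4→ 4^(4 + 1) + 3 —bump→ 5^(5 + 1) + 3 = 15628 —(−1)→ 15627
15627 —HB5→ 5^(5 + 1) + 2 —bump→ 6^(6 + 1) + 2 = 279938 —(−1)→ 279937

15627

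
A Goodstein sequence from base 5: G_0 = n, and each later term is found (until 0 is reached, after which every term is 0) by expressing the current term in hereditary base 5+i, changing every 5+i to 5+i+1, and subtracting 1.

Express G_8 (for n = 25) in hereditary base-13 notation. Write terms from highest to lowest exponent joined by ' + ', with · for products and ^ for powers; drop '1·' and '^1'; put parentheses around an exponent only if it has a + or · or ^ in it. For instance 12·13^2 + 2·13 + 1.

4·13 + 10

step 0: 25 = 5^2; sub 6 for 5: 6^2; = 36; G_1 = 36−1 = 35
step 1: 35 = 5·6 + 5; sub 7 for 6: 5·7 + 5; = 40; G_2 = 40−1 = 39
step 2: 39 = 5·7 + 4; sub 8 for 7: 5·8 + 4; = 44; G_3 = 44−1 = 43
step 3: 43 = 5·8 + 3; sub 9 for 8: 5·9 + 3; = 48; G_4 = 48−1 = 47
step 4: 47 = 5·9 + 2; sub 10 for 9: 5·10 + 2; = 52; G_5 = 52−1 = 51
step 5: 51 = 5·10 + 1; sub 11 for 10: 5·11 + 1; = 56; G_6 = 56−1 = 55
step 6: 55 = 5·11; sub 12 for 11: 5·12; = 60; G_7 = 60−1 = 59
step 7: 59 = 4·12 + 11; sub 13 for 12: 4·13 + 11; = 63; G_8 = 63−1 = 62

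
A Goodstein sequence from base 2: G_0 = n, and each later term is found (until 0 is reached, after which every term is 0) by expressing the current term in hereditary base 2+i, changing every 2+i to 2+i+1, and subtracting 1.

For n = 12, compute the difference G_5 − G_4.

5484891

step 0: 12 = 2^(2 + 1) + 2^2; sub 3 for 2: 3^(3 + 1) + 3^3; = 108; G_1 = 108−1 = 107
step 1: 107 = 3^(3 + 1) + 2·3^2 + 2·3 + 2; sub 4 for 3: 4^(4 + 1) + 2·4^2 + 2·4 + 2; = 1066; G_2 = 1066−1 = 1065
step 2: 1065 = 4^(4 + 1) + 2·4^2 + 2·4 + 1; sub 5 for 4: 5^(5 + 1) + 2·5^2 + 2·5 + 1; = 15686; G_3 = 15686−1 = 15685
step 3: 15685 = 5^(5 + 1) + 2·5^2 + 2·5; sub 6 for 5: 6^(6 + 1) + 2·6^2 + 2·6; = 280020; G_4 = 280020−1 = 280019
step 4: 280019 = 6^(6 + 1) + 2·6^2 + 6 + 5; sub 7 for 6: 7^(7 + 1) + 2·7^2 + 7 + 5; = 5764911; G_5 = 5764911−1 = 5764910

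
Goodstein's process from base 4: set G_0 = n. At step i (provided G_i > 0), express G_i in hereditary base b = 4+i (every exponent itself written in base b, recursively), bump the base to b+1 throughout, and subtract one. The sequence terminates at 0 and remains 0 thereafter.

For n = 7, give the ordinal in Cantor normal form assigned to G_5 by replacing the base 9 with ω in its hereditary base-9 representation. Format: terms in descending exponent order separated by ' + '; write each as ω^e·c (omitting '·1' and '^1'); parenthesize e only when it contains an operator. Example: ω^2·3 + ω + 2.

6

7 —HB4→ 4 + 3 —bump→ 5 + 3 = 8 —(−1)→ 7
7 —HB5→ 5 + 2 —bump→ 6 + 2 = 8 —(−1)→ 7
7 —HB6→ 6 + 1 —bump→ 7 + 1 = 8 —(−1)→ 7
7 —HB7→ 7 —bump→ 8 = 8 —(−1)→ 7
7 —HB8→ 7 —bump→ 7 = 7 —(−1)→ 6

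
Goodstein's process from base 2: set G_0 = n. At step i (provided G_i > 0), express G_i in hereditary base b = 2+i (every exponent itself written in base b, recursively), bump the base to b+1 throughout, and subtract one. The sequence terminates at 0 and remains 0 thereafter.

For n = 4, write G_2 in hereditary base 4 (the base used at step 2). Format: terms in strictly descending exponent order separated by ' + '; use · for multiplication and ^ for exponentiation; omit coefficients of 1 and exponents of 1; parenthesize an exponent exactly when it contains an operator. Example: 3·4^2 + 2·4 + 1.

2·4^2 + 2·4 + 1

G_0=4  [base 2] 2^2  →[2↦3]→  3^3 = 27  −1 ⇒ G_1=26
G_1=26  [base 3] 2·3^2 + 2·3 + 2  →[3↦4]→  2·4^2 + 2·4 + 2 = 42  −1 ⇒ G_2=41
G_2=41  [base 4] 2·4^2 + 2·4 + 1  →[4↦5]→  2·5^2 + 2·5 + 1 = 61  −1 ⇒ G_3=60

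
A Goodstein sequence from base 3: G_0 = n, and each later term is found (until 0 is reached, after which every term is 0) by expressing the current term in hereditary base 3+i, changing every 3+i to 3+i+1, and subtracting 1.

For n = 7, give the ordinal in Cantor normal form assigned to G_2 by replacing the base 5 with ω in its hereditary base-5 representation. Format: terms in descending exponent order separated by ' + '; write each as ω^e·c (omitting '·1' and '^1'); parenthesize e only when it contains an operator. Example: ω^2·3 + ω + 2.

base 3: 7 = 2·3 + 1; at 4: 2·4 + 1 = 9; next = 8
base 4: 8 = 2·4; at 5: 2·5 = 10; next = 9
base 5: 9 = 5 + 4; at 6: 6 + 4 = 10; next = 9

ω + 4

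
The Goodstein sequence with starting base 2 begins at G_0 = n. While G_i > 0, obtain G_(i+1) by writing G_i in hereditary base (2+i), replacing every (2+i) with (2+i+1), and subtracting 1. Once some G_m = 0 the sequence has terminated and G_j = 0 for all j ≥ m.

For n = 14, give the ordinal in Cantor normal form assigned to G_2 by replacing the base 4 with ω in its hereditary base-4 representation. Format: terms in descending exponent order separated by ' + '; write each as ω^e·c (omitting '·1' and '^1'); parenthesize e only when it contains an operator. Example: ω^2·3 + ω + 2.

ω^(ω + 1) + ω^ω + 1

[0] 14 ≡ 2^(2 + 1) + 2^2 + 2 (base 2). Lift 3: 111. −1: 110.
[1] 110 ≡ 3^(3 + 1) + 3^3 + 2 (base 3). Lift 4: 1282. −1: 1281.
[2] 1281 ≡ 4^(4 + 1) + 4^4 + 1 (base 4). Lift 5: 18751. −1: 18750.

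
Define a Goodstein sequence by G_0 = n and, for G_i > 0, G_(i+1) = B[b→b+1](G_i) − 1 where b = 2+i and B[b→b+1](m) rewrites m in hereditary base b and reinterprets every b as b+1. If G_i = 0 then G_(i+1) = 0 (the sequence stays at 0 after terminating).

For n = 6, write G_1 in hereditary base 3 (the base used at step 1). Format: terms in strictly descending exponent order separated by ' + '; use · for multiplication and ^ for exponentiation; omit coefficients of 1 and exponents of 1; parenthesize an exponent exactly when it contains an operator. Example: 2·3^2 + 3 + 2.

3^3 + 2

G_0 = 6. HB_2(6) = 2^2 + 2. Bump = 30. G_1 = 29.
G_1 = 29. HB_3(29) = 3^3 + 2. Bump = 258. G_2 = 257.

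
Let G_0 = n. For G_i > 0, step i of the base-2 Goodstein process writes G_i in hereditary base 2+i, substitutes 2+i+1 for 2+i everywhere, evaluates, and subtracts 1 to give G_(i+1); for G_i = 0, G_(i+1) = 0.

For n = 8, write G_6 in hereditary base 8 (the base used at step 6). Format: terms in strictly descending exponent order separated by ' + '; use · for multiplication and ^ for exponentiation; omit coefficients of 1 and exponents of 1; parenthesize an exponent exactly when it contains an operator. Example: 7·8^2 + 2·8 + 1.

base 2: 8 = 2^(2 + 1); at 3: 3^(3 + 1) = 81; next = 80
base 3: 80 = 2·3^3 + 2·3^2 + 2·3 + 2; at 4: 2·4^4 + 2·4^2 + 2·4 + 2 = 554; next = 553
base 4: 553 = 2·4^4 + 2·4^2 + 2·4 + 1; at 5: 2·5^5 + 2·5^2 + 2·5 + 1 = 6311; next = 6310
base 5: 6310 = 2·5^5 + 2·5^2 + 2·5; at 6: 2·6^6 + 2·6^2 + 2·6 = 93396; next = 93395
base 6: 93395 = 2·6^6 + 2·6^2 + 6 + 5; at 7: 2·7^7 + 2·7^2 + 7 + 5 = 1647196; next = 1647195
base 7: 1647195 = 2·7^7 + 2·7^2 + 7 + 4; at 8: 2·8^8 + 2·8^2 + 8 + 4 = 33554572; next = 33554571

2·8^8 + 2·8^2 + 8 + 3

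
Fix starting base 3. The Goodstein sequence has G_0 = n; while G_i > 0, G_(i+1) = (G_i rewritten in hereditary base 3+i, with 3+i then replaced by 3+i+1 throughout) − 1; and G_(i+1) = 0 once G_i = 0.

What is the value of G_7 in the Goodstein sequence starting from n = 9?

G_0=9  [base 3] 3^2  →[3↦4]→  4^2 = 16  −1 ⇒ G_1=15
G_1=15  [base 4] 3·4 + 3  →[4↦5]→  3·5 + 3 = 18  −1 ⇒ G_2=17
G_2=17  [base 5] 3·5 + 2  →[5↦6]→  3·6 + 2 = 20  −1 ⇒ G_3=19
G_3=19  [base 6] 3·6 + 1  →[6↦7]→  3·7 + 1 = 22  −1 ⇒ G_4=21
G_4=21  [base 7] 3·7  →[7↦8]→  3·8 = 24  −1 ⇒ G_5=23
G_5=23  [base 8] 2·8 + 7  →[8↦9]→  2·9 + 7 = 25  −1 ⇒ G_6=24
G_6=24  [base 9] 2·9 + 6  →[9↦10]→  2·10 + 6 = 26  −1 ⇒ G_7=25
G_7=25  [base 10] 2·10 + 5  →[10↦11]→  2·11 + 5 = 27  −1 ⇒ G_8=26

25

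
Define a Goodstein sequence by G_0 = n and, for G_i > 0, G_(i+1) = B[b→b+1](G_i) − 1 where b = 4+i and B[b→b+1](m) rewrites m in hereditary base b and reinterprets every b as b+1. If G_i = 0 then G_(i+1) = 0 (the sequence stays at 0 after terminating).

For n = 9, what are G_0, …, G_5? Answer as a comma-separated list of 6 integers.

i=0: 9 = 2·4 + 1 (b=4); 4→5: 2·5 + 1 = 11; 11−1 = 10
i=1: 10 = 2·5 (b=5); 5→6: 2·6 = 12; 12−1 = 11
i=2: 11 = 6 + 5 (b=6); 6→7: 7 + 5 = 12; 12−1 = 11
i=3: 11 = 7 + 4 (b=7); 7→8: 8 + 4 = 12; 12−1 = 11
i=4: 11 = 8 + 3 (b=8); 8→9: 9 + 3 = 12; 12−1 = 11

9, 10, 11, 11, 11, 11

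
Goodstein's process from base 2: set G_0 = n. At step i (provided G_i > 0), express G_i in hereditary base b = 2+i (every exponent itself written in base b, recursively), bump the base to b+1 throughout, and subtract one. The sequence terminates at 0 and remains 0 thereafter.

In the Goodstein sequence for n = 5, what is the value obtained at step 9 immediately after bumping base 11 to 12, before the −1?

G_0=5  [base 2] 2^2 + 1  →[2↦3]→  3^3 + 1 = 28  −1 ⇒ G_1=27
G_1=27  [base 3] 3^3  →[3↦4]→  4^4 = 256  −1 ⇒ G_2=255
G_2=255  [base 4] 3·4^3 + 3·4^2 + 3·4 + 3  →[4↦5]→  3·5^3 + 3·5^2 + 3·5 + 3 = 468  −1 ⇒ G_3=467
G_3=467  [base 5] 3·5^3 + 3·5^2 + 3·5 + 2  →[5↦6]→  3·6^3 + 3·6^2 + 3·6 + 2 = 776  −1 ⇒ G_4=775
G_4=775  [base 6] 3·6^3 + 3·6^2 + 3·6 + 1  →[6↦7]→  3·7^3 + 3·7^2 + 3·7 + 1 = 1198  −1 ⇒ G_5=1197
G_5=1197  [base 7] 3·7^3 + 3·7^2 + 3·7  →[7↦8]→  3·8^3 + 3·8^2 + 3·8 = 1752  −1 ⇒ G_6=1751
G_6=1751  [base 8] 3·8^3 + 3·8^2 + 2·8 + 7  →[8↦9]→  3·9^3 + 3·9^2 + 2·9 + 7 = 2455  −1 ⇒ G_7=2454
G_7=2454  [base 9] 3·9^3 + 3·9^2 + 2·9 + 6  →[9↦10]→  3·10^3 + 3·10^2 + 2·10 + 6 = 3326  −1 ⇒ G_8=3325
G_8=3325  [base 10] 3·10^3 + 3·10^2 + 2·10 + 5  →[10↦11]→  3·11^3 + 3·11^2 + 2·11 + 5 = 4383  −1 ⇒ G_9=4382

5644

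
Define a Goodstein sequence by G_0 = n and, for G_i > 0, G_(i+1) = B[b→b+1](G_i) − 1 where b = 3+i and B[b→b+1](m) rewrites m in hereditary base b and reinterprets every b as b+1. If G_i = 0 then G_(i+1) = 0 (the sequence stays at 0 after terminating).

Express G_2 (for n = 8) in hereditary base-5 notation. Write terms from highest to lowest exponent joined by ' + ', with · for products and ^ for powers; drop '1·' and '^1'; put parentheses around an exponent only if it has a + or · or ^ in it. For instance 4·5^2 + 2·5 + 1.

2·5

G_0 = 8. HB_3(8) = 2·3 + 2. Bump = 10. G_1 = 9.
G_1 = 9. HB_4(9) = 2·4 + 1. Bump = 11. G_2 = 10.
G_2 = 10. HB_5(10) = 2·5. Bump = 12. G_3 = 11.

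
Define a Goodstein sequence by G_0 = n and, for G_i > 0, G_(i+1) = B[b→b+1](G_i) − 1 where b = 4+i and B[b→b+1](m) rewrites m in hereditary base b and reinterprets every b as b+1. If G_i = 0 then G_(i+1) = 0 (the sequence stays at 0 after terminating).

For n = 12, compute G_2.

15

base 4: 12 = 3·4; at 5: 3·5 = 15; next = 14
base 5: 14 = 2·5 + 4; at 6: 2·6 + 4 = 16; next = 15
base 6: 15 = 2·6 + 3; at 7: 2·7 + 3 = 17; next = 16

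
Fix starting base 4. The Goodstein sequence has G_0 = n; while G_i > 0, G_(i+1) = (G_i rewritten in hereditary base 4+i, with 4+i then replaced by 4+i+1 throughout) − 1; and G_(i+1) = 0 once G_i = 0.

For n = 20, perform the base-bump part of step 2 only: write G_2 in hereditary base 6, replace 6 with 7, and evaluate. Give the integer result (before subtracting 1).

G_0 = 20. HB_4(20) = 4^2 + 4. Bump = 30. G_1 = 29.
G_1 = 29. HB_5(29) = 5^2 + 4. Bump = 40. G_2 = 39.
G_2 = 39. HB_6(39) = 6^2 + 3. Bump = 52. G_3 = 51.

52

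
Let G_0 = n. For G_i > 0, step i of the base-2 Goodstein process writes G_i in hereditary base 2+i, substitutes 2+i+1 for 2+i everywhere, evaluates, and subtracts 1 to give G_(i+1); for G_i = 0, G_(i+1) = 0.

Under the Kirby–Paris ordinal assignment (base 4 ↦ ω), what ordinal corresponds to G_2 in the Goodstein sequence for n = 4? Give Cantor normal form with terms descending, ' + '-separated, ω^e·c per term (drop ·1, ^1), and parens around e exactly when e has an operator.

ω^2·2 + ω·2 + 1

4 —HB2→ 2^2 —bump→ 3^3 = 27 —(−1)→ 26
26 —HB3→ 2·3^2 + 2·3 + 2 —bump→ 2·4^2 + 2·4 + 2 = 42 —(−1)→ 41
41 —HB4→ 2·4^2 + 2·4 + 1 —bump→ 2·5^2 + 2·5 + 1 = 61 —(−1)→ 60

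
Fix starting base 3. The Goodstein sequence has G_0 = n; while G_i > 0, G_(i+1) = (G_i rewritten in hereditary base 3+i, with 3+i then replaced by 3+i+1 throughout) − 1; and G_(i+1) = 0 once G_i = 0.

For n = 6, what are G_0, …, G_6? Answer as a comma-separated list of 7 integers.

6 —HB3→ 2·3 —bump→ 2·4 = 8 —(−1)→ 7
7 —HB4→ 4 + 3 —bump→ 5 + 3 = 8 —(−1)→ 7
7 —HB5→ 5 + 2 —bump→ 6 + 2 = 8 —(−1)→ 7
7 —HB6→ 6 + 1 —bump→ 7 + 1 = 8 —(−1)→ 7
7 —HB7→ 7 —bump→ 8 = 8 —(−1)→ 7
7 —HB8→ 7 —bump→ 7 = 7 —(−1)→ 6

6, 7, 7, 7, 7, 7, 6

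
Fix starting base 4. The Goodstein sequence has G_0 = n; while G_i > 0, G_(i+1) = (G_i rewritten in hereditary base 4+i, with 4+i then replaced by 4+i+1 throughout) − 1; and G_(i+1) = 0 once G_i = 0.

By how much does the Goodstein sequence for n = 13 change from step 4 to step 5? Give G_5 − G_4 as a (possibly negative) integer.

1

13 —HB4→ 3·4 + 1 —bump→ 3·5 + 1 = 16 —(−1)→ 15
15 —HB5→ 3·5 —bump→ 3·6 = 18 —(−1)→ 17
17 —HB6→ 2·6 + 5 —bump→ 2·7 + 5 = 19 —(−1)→ 18
18 —HB7→ 2·7 + 4 —bump→ 2·8 + 4 = 20 —(−1)→ 19
19 —HB8→ 2·8 + 3 —bump→ 2·9 + 3 = 21 —(−1)→ 20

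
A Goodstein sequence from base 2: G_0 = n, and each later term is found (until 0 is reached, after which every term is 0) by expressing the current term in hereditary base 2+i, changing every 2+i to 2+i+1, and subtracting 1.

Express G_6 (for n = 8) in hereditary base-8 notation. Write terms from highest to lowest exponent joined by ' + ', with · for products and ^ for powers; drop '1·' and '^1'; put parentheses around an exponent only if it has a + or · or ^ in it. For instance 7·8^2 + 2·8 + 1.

2·8^8 + 2·8^2 + 8 + 3

i=0: 8 = 2^(2 + 1) (b=2); 2→3: 3^(3 + 1) = 81; 81−1 = 80
i=1: 80 = 2·3^3 + 2·3^2 + 2·3 + 2 (b=3); 3→4: 2·4^4 + 2·4^2 + 2·4 + 2 = 554; 554−1 = 553
i=2: 553 = 2·4^4 + 2·4^2 + 2·4 + 1 (b=4); 4→5: 2·5^5 + 2·5^2 + 2·5 + 1 = 6311; 6311−1 = 6310
i=3: 6310 = 2·5^5 + 2·5^2 + 2·5 (b=5); 5→6: 2·6^6 + 2·6^2 + 2·6 = 93396; 93396−1 = 93395
i=4: 93395 = 2·6^6 + 2·6^2 + 6 + 5 (b=6); 6→7: 2·7^7 + 2·7^2 + 7 + 5 = 1647196; 1647196−1 = 1647195
i=5: 1647195 = 2·7^7 + 2·7^2 + 7 + 4 (b=7); 7→8: 2·8^8 + 2·8^2 + 8 + 4 = 33554572; 33554572−1 = 33554571
i=6: 33554571 = 2·8^8 + 2·8^2 + 8 + 3 (b=8); 8→9: 2·9^9 + 2·9^2 + 9 + 3 = 774841152; 774841152−1 = 774841151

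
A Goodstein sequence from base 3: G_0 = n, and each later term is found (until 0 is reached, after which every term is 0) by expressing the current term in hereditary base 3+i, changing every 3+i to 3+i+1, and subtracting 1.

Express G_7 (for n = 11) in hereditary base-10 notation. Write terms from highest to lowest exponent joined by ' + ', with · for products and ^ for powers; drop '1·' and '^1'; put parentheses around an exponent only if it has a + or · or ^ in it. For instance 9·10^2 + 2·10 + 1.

11 —HB3→ 3^2 + 2 —bump→ 4^2 + 2 = 18 —(−1)→ 17
17 —HB4→ 4^2 + 1 —bump→ 5^2 + 1 = 26 —(−1)→ 25
25 —HB5→ 5^2 —bump→ 6^2 = 36 —(−1)→ 35
35 —HB6→ 5·6 + 5 —bump→ 5·7 + 5 = 40 —(−1)→ 39
39 —HB7→ 5·7 + 4 —bump→ 5·8 + 4 = 44 —(−1)→ 43
43 —HB8→ 5·8 + 3 —bump→ 5·9 + 3 = 48 —(−1)→ 47
47 —HB9→ 5·9 + 2 —bump→ 5·10 + 2 = 52 —(−1)→ 51

5·10 + 1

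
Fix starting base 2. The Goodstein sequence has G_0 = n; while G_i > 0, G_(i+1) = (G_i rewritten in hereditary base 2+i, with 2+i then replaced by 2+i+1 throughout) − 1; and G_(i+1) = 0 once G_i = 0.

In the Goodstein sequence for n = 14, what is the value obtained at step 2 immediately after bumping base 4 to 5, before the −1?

18751

i=0: 14 = 2^(2 + 1) + 2^2 + 2 (b=2); 2→3: 3^(3 + 1) + 3^3 + 3 = 111; 111−1 = 110
i=1: 110 = 3^(3 + 1) + 3^3 + 2 (b=3); 3→4: 4^(4 + 1) + 4^4 + 2 = 1282; 1282−1 = 1281
i=2: 1281 = 4^(4 + 1) + 4^4 + 1 (b=4); 4→5: 5^(5 + 1) + 5^5 + 1 = 18751; 18751−1 = 18750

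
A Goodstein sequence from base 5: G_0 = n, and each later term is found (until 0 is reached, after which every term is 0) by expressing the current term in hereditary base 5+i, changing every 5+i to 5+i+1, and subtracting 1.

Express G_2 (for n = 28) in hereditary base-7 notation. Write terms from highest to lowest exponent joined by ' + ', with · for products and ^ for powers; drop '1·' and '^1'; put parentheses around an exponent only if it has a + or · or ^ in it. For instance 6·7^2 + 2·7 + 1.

(0) 28|_5 = 5^2 + 3 ↦ 6^2 + 3|_6 = 39 ⇒ 38
(1) 38|_6 = 6^2 + 2 ↦ 7^2 + 2|_7 = 51 ⇒ 50
(2) 50|_7 = 7^2 + 1 ↦ 8^2 + 1|_8 = 65 ⇒ 64

7^2 + 1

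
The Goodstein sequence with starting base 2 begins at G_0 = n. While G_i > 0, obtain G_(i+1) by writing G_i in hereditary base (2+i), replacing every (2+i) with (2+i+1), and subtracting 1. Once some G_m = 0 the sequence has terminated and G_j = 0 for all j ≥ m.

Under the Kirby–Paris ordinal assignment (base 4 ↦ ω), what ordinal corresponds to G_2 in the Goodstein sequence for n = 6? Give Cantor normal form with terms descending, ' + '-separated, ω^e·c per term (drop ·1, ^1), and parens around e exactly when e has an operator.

G_0=6  [base 2] 2^2 + 2  →[2↦3]→  3^3 + 3 = 30  −1 ⇒ G_1=29
G_1=29  [base 3] 3^3 + 2  →[3↦4]→  4^4 + 2 = 258  −1 ⇒ G_2=257
G_2=257  [base 4] 4^4 + 1  →[4↦5]→  5^5 + 1 = 3126  −1 ⇒ G_3=3125

ω^ω + 1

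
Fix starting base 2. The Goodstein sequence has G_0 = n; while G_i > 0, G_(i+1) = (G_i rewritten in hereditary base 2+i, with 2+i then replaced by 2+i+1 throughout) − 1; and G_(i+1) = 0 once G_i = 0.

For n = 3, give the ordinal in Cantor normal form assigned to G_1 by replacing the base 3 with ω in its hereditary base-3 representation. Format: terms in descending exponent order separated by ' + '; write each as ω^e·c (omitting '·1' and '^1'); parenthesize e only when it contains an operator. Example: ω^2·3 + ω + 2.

G_0=3  [base 2] 2 + 1  →[2↦3]→  3 + 1 = 4  −1 ⇒ G_1=3
G_1=3  [base 3] 3  →[3↦4]→  4 = 4  −1 ⇒ G_2=3

ω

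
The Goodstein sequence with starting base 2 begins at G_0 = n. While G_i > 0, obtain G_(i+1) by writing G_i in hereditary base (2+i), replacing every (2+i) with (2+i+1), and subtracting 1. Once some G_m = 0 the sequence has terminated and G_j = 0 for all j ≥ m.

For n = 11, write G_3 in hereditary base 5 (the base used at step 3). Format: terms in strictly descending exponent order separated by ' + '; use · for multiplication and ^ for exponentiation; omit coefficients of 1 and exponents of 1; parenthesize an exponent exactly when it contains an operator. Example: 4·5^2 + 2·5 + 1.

(0) 11|_2 = 2^(2 + 1) + 2 + 1 ↦ 3^(3 + 1) + 3 + 1|_3 = 85 ⇒ 84
(1) 84|_3 = 3^(3 + 1) + 3 ↦ 4^(4 + 1) + 4|_4 = 1028 ⇒ 1027
(2) 1027|_4 = 4^(4 + 1) + 3 ↦ 5^(5 + 1) + 3|_5 = 15628 ⇒ 15627
(3) 15627|_5 = 5^(5 + 1) + 2 ↦ 6^(6 + 1) + 2|_6 = 279938 ⇒ 279937

5^(5 + 1) + 2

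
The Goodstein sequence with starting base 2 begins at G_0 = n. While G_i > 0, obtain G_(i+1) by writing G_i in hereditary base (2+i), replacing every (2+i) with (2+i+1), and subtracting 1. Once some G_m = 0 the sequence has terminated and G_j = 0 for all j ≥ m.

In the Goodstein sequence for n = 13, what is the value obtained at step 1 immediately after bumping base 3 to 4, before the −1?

step 0: 13 = 2^(2 + 1) + 2^2 + 1; sub 3 for 2: 3^(3 + 1) + 3^3 + 1; = 109; G_1 = 109−1 = 108
step 1: 108 = 3^(3 + 1) + 3^3; sub 4 for 3: 4^(4 + 1) + 4^4; = 1280; G_2 = 1280−1 = 1279

1280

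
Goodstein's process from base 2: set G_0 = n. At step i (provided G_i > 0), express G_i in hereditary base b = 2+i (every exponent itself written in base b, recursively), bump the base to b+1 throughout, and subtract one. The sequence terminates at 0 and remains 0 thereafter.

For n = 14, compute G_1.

14 —HB2→ 2^(2 + 1) + 2^2 + 2 —bump→ 3^(3 + 1) + 3^3 + 3 = 111 —(−1)→ 110
110 —HB3→ 3^(3 + 1) + 3^3 + 2 —bump→ 4^(4 + 1) + 4^4 + 2 = 1282 —(−1)→ 1281

110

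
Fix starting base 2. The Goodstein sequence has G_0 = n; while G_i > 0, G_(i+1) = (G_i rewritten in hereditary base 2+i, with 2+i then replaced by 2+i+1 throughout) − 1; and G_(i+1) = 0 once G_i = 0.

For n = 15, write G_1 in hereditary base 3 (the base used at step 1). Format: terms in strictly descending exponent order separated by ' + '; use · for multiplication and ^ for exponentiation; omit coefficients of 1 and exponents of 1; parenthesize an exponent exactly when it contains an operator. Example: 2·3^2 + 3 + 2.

3^(3 + 1) + 3^3 + 3

G_0 = 15. HB_2(15) = 2^(2 + 1) + 2^2 + 2 + 1. Bump = 112. G_1 = 111.
G_1 = 111. HB_3(111) = 3^(3 + 1) + 3^3 + 3. Bump = 1284. G_2 = 1283.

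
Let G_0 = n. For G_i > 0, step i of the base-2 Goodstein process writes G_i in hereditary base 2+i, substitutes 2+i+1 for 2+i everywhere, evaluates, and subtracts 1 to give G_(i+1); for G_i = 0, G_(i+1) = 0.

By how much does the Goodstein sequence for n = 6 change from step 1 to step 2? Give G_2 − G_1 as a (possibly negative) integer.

6 —HB2→ 2^2 + 2 —bump→ 3^3 + 3 = 30 —(−1)→ 29
29 —HB3→ 3^3 + 2 —bump→ 4^4 + 2 = 258 —(−1)→ 257

228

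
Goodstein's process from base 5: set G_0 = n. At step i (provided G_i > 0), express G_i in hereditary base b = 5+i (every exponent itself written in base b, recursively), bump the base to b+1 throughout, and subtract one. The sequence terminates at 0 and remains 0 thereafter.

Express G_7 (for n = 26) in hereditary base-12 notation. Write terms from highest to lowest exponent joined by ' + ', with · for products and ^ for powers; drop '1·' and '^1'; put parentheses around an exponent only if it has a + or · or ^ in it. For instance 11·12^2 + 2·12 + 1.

6·12 + 1

G_0 = 26. HB_5(26) = 5^2 + 1. Bump = 37. G_1 = 36.
G_1 = 36. HB_6(36) = 6^2. Bump = 49. G_2 = 48.
G_2 = 48. HB_7(48) = 6·7 + 6. Bump = 54. G_3 = 53.
G_3 = 53. HB_8(53) = 6·8 + 5. Bump = 59. G_4 = 58.
G_4 = 58. HB_9(58) = 6·9 + 4. Bump = 64. G_5 = 63.
G_5 = 63. HB_10(63) = 6·10 + 3. Bump = 69. G_6 = 68.
G_6 = 68. HB_11(68) = 6·11 + 2. Bump = 74. G_7 = 73.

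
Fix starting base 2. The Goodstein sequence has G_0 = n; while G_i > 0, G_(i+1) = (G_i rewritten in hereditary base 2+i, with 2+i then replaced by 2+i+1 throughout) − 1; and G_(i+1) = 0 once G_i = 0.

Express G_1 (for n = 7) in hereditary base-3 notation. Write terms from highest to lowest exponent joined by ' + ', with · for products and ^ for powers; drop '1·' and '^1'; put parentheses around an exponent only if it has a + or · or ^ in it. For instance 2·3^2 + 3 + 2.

3^3 + 3

i=0: 7 = 2^2 + 2 + 1 (b=2); 2→3: 3^3 + 3 + 1 = 31; 31−1 = 30
i=1: 30 = 3^3 + 3 (b=3); 3→4: 4^4 + 4 = 260; 260−1 = 259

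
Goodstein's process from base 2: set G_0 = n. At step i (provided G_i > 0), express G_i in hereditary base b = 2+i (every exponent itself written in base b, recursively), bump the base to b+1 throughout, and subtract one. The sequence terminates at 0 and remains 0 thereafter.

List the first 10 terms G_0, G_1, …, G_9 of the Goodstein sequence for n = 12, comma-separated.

G_0=12  [base 2] 2^(2 + 1) + 2^2  →[2↦3]→  3^(3 + 1) + 3^3 = 108  −1 ⇒ G_1=107
G_1=107  [base 3] 3^(3 + 1) + 2·3^2 + 2·3 + 2  →[3↦4]→  4^(4 + 1) + 2·4^2 + 2·4 + 2 = 1066  −1 ⇒ G_2=1065
G_2=1065  [base 4] 4^(4 + 1) + 2·4^2 + 2·4 + 1  →[4↦5]→  5^(5 + 1) + 2·5^2 + 2·5 + 1 = 15686  −1 ⇒ G_3=15685
G_3=15685  [base 5] 5^(5 + 1) + 2·5^2 + 2·5  →[5↦6]→  6^(6 + 1) + 2·6^2 + 2·6 = 280020  −1 ⇒ G_4=280019
G_4=280019  [base 6] 6^(6 + 1) + 2·6^2 + 6 + 5  →[6↦7]→  7^(7 + 1) + 2·7^2 + 7 + 5 = 5764911  −1 ⇒ G_5=5764910
G_5=5764910  [base 7] 7^(7 + 1) + 2·7^2 + 7 + 4  →[7↦8]→  8^(8 + 1) + 2·8^2 + 8 + 4 = 134217868  −1 ⇒ G_6=134217867
G_6=134217867  [base 8] 8^(8 + 1) + 2·8^2 + 8 + 3  →[8↦9]→  9^(9 + 1) + 2·9^2 + 9 + 3 = 3486784575  −1 ⇒ G_7=3486784574
G_7=3486784574  [base 9] 9^(9 + 1) + 2·9^2 + 9 + 2  →[9↦10]→  10^(10 + 1) + 2·10^2 + 10 + 2 = 100000000212  −1 ⇒ G_8=100000000211
G_8=100000000211  [base 10] 10^(10 + 1) + 2·10^2 + 10 + 1  →[10↦11]→  11^(11 + 1) + 2·11^2 + 11 + 1 = 3138428376975  −1 ⇒ G_9=3138428376974

12, 107, 1065, 15685, 280019, 5764910, 134217867, 3486784574, 100000000211, 3138428376974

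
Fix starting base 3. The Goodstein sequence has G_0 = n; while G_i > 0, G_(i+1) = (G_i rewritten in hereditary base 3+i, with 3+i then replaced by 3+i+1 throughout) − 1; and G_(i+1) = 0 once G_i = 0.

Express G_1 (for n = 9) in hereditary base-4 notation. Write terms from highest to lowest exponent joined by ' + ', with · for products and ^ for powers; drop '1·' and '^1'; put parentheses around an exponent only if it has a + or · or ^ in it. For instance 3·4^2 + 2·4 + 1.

base 3: 9 = 3^2; at 4: 4^2 = 16; next = 15
base 4: 15 = 3·4 + 3; at 5: 3·5 + 3 = 18; next = 17

3·4 + 3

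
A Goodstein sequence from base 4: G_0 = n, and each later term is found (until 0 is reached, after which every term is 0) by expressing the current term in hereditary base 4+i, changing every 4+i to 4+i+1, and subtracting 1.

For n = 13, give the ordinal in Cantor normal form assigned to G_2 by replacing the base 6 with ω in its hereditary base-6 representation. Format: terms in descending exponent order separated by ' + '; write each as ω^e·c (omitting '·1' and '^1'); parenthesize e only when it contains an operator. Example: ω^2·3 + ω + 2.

ω·2 + 5

step 0: 13 = 3·4 + 1; sub 5 for 4: 3·5 + 1; = 16; G_1 = 16−1 = 15
step 1: 15 = 3·5; sub 6 for 5: 3·6; = 18; G_2 = 18−1 = 17
step 2: 17 = 2·6 + 5; sub 7 for 6: 2·7 + 5; = 19; G_3 = 19−1 = 18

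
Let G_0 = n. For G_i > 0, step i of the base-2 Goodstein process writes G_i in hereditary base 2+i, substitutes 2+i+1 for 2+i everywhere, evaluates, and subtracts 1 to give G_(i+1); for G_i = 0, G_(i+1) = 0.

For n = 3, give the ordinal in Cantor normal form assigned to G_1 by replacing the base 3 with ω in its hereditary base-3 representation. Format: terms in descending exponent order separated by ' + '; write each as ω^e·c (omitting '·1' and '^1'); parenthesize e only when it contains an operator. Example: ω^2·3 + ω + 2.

G_0 = 3. HB_2(3) = 2 + 1. Bump = 4. G_1 = 3.
G_1 = 3. HB_3(3) = 3. Bump = 4. G_2 = 3.

ω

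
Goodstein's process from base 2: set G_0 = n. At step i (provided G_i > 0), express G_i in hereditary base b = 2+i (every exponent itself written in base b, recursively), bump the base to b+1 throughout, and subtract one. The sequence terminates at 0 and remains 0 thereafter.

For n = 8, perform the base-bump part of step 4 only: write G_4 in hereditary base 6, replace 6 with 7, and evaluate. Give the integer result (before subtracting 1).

8 —HB2→ 2^(2 + 1) —bump→ 3^(3 + 1) = 81 —(−1)→ 80
80 —HB3→ 2·3^3 + 2·3^2 + 2·3 + 2 —bump→ 2·4^4 + 2·4^2 + 2·4 + 2 = 554 —(−1)→ 553
553 —HB4→ 2·4^4 + 2·4^2 + 2·4 + 1 —bump→ 2·5^5 + 2·5^2 + 2·5 + 1 = 6311 —(−1)→ 6310
6310 —HB5→ 2·5^5 + 2·5^2 + 2·5 —bump→ 2·6^6 + 2·6^2 + 2·6 = 93396 —(−1)→ 93395
93395 —HB6→ 2·6^6 + 2·6^2 + 6 + 5 —bump→ 2·7^7 + 2·7^2 + 7 + 5 = 1647196 —(−1)→ 1647195

1647196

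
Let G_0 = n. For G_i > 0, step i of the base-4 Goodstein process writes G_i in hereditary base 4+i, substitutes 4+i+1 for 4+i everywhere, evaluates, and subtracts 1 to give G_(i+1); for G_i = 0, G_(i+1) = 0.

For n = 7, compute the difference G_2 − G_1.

0

G_0 = 7. HB_4(7) = 4 + 3. Bump = 8. G_1 = 7.
G_1 = 7. HB_5(7) = 5 + 2. Bump = 8. G_2 = 7.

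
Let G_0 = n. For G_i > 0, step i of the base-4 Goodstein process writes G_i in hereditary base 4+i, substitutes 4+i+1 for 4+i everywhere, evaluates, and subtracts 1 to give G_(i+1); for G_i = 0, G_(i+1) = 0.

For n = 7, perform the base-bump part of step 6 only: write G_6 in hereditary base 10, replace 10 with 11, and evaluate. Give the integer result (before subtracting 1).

5

(0) 7|_4 = 4 + 3 ↦ 5 + 3|_5 = 8 ⇒ 7
(1) 7|_5 = 5 + 2 ↦ 6 + 2|_6 = 8 ⇒ 7
(2) 7|_6 = 6 + 1 ↦ 7 + 1|_7 = 8 ⇒ 7
(3) 7|_7 = 7 ↦ 8|_8 = 8 ⇒ 7
(4) 7|_8 = 7 ↦ 7|_9 = 7 ⇒ 6
(5) 6|_9 = 6 ↦ 6|_10 = 6 ⇒ 5
(6) 5|_10 = 5 ↦ 5|_11 = 5 ⇒ 4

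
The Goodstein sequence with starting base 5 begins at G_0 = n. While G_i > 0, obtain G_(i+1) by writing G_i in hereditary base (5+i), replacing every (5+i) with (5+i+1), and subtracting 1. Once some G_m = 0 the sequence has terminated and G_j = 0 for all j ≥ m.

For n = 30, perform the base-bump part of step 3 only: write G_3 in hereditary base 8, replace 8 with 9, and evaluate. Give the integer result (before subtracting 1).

84

30 —HB5→ 5^2 + 5 —bump→ 6^2 + 6 = 42 —(−1)→ 41
41 —HB6→ 6^2 + 5 —bump→ 7^2 + 5 = 54 —(−1)→ 53
53 —HB7→ 7^2 + 4 —bump→ 8^2 + 4 = 68 —(−1)→ 67
67 —HB8→ 8^2 + 3 —bump→ 9^2 + 3 = 84 —(−1)→ 83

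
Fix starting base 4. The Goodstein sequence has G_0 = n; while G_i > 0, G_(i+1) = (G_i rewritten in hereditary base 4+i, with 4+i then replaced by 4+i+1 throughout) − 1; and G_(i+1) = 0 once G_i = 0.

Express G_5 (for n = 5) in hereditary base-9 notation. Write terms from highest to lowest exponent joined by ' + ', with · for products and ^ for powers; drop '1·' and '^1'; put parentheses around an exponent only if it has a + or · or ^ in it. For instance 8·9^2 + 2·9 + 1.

2

G_0=5  [base 4] 4 + 1  →[4↦5]→  5 + 1 = 6  −1 ⇒ G_1=5
G_1=5  [base 5] 5  →[5↦6]→  6 = 6  −1 ⇒ G_2=5
G_2=5  [base 6] 5  →[6↦7]→  5 = 5  −1 ⇒ G_3=4
G_3=4  [base 7] 4  →[7↦8]→  4 = 4  −1 ⇒ G_4=3
G_4=3  [base 8] 3  →[8↦9]→  3 = 3  −1 ⇒ G_5=2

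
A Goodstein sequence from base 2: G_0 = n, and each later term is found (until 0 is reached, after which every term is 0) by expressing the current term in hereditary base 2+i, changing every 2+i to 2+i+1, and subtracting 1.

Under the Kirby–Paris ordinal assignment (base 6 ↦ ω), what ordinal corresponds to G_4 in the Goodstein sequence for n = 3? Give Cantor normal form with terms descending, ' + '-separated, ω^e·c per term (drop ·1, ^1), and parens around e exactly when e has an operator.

1

G_0 = 3. HB_2(3) = 2 + 1. Bump = 4. G_1 = 3.
G_1 = 3. HB_3(3) = 3. Bump = 4. G_2 = 3.
G_2 = 3. HB_4(3) = 3. Bump = 3. G_3 = 2.
G_3 = 2. HB_5(2) = 2. Bump = 2. G_4 = 1.
G_4 = 1. HB_6(1) = 1. Bump = 1. G_5 = 0.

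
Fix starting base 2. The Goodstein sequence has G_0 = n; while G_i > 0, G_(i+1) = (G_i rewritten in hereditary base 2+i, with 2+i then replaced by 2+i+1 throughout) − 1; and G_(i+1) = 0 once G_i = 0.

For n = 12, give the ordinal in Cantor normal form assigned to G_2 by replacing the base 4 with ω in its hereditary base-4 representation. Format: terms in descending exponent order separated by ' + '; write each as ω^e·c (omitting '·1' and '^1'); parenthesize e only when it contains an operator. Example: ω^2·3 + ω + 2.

(0) 12|_2 = 2^(2 + 1) + 2^2 ↦ 3^(3 + 1) + 3^3|_3 = 108 ⇒ 107
(1) 107|_3 = 3^(3 + 1) + 2·3^2 + 2·3 + 2 ↦ 4^(4 + 1) + 2·4^2 + 2·4 + 2|_4 = 1066 ⇒ 1065
(2) 1065|_4 = 4^(4 + 1) + 2·4^2 + 2·4 + 1 ↦ 5^(5 + 1) + 2·5^2 + 2·5 + 1|_5 = 15686 ⇒ 15685

ω^(ω + 1) + ω^2·2 + ω·2 + 1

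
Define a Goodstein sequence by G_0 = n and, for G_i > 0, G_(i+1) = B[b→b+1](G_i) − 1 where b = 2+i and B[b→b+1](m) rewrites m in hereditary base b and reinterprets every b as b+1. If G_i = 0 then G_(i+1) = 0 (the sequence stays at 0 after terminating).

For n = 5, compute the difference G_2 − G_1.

228

5 —HB2→ 2^2 + 1 —bump→ 3^3 + 1 = 28 —(−1)→ 27
27 —HB3→ 3^3 —bump→ 4^4 = 256 —(−1)→ 255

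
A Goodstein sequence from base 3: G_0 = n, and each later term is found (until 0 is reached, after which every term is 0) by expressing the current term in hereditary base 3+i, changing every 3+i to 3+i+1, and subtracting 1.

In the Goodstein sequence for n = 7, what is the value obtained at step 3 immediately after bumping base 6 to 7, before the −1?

10

step 0: 7 = 2·3 + 1; sub 4 for 3: 2·4 + 1; = 9; G_1 = 9−1 = 8
step 1: 8 = 2·4; sub 5 for 4: 2·5; = 10; G_2 = 10−1 = 9
step 2: 9 = 5 + 4; sub 6 for 5: 6 + 4; = 10; G_3 = 10−1 = 9
step 3: 9 = 6 + 3; sub 7 for 6: 7 + 3; = 10; G_4 = 10−1 = 9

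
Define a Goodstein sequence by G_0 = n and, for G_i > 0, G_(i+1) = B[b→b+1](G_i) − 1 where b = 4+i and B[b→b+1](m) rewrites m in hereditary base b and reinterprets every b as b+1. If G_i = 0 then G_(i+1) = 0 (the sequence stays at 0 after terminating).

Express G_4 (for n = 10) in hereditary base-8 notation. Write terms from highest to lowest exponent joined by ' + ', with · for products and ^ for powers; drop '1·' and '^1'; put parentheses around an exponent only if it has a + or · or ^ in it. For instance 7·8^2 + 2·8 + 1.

8 + 5

10 —HB4→ 2·4 + 2 —bump→ 2·5 + 2 = 12 —(−1)→ 11
11 —HB5→ 2·5 + 1 —bump→ 2·6 + 1 = 13 —(−1)→ 12
12 —HB6→ 2·6 —bump→ 2·7 = 14 —(−1)→ 13
13 —HB7→ 7 + 6 —bump→ 8 + 6 = 14 —(−1)→ 13
13 —HB8→ 8 + 5 —bump→ 9 + 5 = 14 —(−1)→ 13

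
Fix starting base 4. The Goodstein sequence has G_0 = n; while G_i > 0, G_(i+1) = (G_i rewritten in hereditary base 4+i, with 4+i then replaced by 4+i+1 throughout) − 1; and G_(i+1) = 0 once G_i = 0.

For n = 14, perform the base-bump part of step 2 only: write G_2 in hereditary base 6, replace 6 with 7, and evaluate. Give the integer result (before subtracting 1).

21

[0] 14 ≡ 3·4 + 2 (base 4). Lift 5: 17. −1: 16.
[1] 16 ≡ 3·5 + 1 (base 5). Lift 6: 19. −1: 18.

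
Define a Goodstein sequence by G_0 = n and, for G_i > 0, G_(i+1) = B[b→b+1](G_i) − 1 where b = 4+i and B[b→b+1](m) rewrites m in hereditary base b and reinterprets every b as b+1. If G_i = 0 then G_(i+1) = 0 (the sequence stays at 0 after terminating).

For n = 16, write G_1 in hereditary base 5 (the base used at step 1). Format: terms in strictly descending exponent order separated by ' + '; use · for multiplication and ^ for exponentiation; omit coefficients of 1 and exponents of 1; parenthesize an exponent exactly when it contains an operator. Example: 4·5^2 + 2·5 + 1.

16 —HB4→ 4^2 —bump→ 5^2 = 25 —(−1)→ 24
24 —HB5→ 4·5 + 4 —bump→ 4·6 + 4 = 28 —(−1)→ 27

4·5 + 4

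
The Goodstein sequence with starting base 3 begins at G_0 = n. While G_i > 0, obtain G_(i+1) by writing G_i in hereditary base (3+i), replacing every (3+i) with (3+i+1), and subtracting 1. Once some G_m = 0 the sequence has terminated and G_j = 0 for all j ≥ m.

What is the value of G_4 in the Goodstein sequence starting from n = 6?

step 0: 6 = 2·3; sub 4 for 3: 2·4; = 8; G_1 = 8−1 = 7
step 1: 7 = 4 + 3; sub 5 for 4: 5 + 3; = 8; G_2 = 8−1 = 7
step 2: 7 = 5 + 2; sub 6 for 5: 6 + 2; = 8; G_3 = 8−1 = 7
step 3: 7 = 6 + 1; sub 7 for 6: 7 + 1; = 8; G_4 = 8−1 = 7
step 4: 7 = 7; sub 8 for 7: 8; = 8; G_5 = 8−1 = 7

7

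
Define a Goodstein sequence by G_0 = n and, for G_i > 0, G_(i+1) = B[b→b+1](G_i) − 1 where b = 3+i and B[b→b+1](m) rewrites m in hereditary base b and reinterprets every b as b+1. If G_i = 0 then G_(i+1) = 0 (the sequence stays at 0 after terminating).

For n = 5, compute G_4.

4

step 0: 5 = 3 + 2; sub 4 for 3: 4 + 2; = 6; G_1 = 6−1 = 5
step 1: 5 = 4 + 1; sub 5 for 4: 5 + 1; = 6; G_2 = 6−1 = 5
step 2: 5 = 5; sub 6 for 5: 6; = 6; G_3 = 6−1 = 5
step 3: 5 = 5; sub 7 for 6: 5; = 5; G_4 = 5−1 = 4
step 4: 4 = 4; sub 8 for 7: 4; = 4; G_5 = 4−1 = 3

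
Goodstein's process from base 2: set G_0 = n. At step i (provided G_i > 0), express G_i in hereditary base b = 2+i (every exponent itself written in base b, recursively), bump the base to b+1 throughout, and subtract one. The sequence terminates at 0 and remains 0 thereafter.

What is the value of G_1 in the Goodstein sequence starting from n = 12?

107

12 —HB2→ 2^(2 + 1) + 2^2 —bump→ 3^(3 + 1) + 3^3 = 108 —(−1)→ 107
107 —HB3→ 3^(3 + 1) + 2·3^2 + 2·3 + 2 —bump→ 4^(4 + 1) + 2·4^2 + 2·4 + 2 = 1066 —(−1)→ 1065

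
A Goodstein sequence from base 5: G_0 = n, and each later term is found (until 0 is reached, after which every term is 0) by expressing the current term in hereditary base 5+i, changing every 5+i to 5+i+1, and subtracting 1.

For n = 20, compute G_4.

29

G_0 = 20. HB_5(20) = 4·5. Bump = 24. G_1 = 23.
G_1 = 23. HB_6(23) = 3·6 + 5. Bump = 26. G_2 = 25.
G_2 = 25. HB_7(25) = 3·7 + 4. Bump = 28. G_3 = 27.
G_3 = 27. HB_8(27) = 3·8 + 3. Bump = 30. G_4 = 29.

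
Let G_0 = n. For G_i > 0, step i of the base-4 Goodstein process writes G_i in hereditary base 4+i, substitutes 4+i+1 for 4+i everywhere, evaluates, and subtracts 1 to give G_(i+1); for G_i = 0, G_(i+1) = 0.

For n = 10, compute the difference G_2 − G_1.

1

[0] 10 ≡ 2·4 + 2 (base 4). Lift 5: 12. −1: 11.
[1] 11 ≡ 2·5 + 1 (base 5). Lift 6: 13. −1: 12.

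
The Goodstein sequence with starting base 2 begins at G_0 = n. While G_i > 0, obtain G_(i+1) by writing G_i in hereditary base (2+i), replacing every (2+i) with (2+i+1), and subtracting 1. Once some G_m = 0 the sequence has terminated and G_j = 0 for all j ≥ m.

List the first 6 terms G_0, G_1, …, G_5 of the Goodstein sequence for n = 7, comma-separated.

7, 30, 259, 3127, 46657, 823543

[0] 7 ≡ 2^2 + 2 + 1 (base 2). Lift 3: 31. −1: 30.
[1] 30 ≡ 3^3 + 3 (base 3). Lift 4: 260. −1: 259.
[2] 259 ≡ 4^4 + 3 (base 4). Lift 5: 3128. −1: 3127.
[3] 3127 ≡ 5^5 + 2 (base 5). Lift 6: 46658. −1: 46657.
[4] 46657 ≡ 6^6 + 1 (base 6). Lift 7: 823544. −1: 823543.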